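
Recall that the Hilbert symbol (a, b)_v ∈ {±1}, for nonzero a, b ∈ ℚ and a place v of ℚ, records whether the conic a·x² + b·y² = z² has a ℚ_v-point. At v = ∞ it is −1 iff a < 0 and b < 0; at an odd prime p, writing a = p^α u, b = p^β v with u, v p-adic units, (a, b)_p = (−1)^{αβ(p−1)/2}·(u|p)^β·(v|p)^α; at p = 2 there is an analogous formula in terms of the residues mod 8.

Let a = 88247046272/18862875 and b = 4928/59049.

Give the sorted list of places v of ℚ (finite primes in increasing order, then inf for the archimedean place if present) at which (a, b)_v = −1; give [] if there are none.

[2, 5, 7, 11]

(a, b) ≡ (230, 77) mod (ℚ^×)²; places V = {2, 3, 5, 7, 11, 23, 31, ∞}.
(a,b)_∞: sgn(230)=+, sgn(77)=+, so +1.
(a,b)_31: α=2, u≡13; β=0, v≡26 (mod 31); (13|31)=-1, (26|31)=-1; sign (−1)^0·-1^0·-1^2 = +1.
(a,b)_2: α=7, β=6; u≡3, v≡5 (mod 8); ε(u)ε(v)=1·0, αω(v)=7·1, βω(u)=6·1; sum ≡ 1  ⇒  -1.
(a,b)_5: α=-3, u≡4; β=0, v≡2 (mod 5); (4|5)=+1, (2|5)=-1; sign (−1)^0·+1^0·-1^-3 = -1.
(a,b)_23: α=-1, u≡21; β=0, v≡18 (mod 23); (21|23)=-1, (18|23)=+1; sign (−1)^0·-1^0·+1^-1 = +1.
(a,b)_11: α=4, u≡7; β=1, v≡8 (mod 11); (7|11)=-1, (8|11)=-1; sign (−1)^0·-1^1·-1^4 = -1.
(a,b)_3: α=-8, u≡2; β=-10, v≡2 (mod 3); (2|3)=-1, (2|3)=-1; sign (−1)^0·-1^-10·-1^-8 = +1.
(a,b)_7: α=2, u≡3; β=1, v≡1 (mod 7); (3|7)=-1, (1|7)=+1; sign (−1)^0·-1^1·+1^2 = -1.
|Ram(230, 77)| = 4, even; anisotropic at {2, 5, 7, 11}.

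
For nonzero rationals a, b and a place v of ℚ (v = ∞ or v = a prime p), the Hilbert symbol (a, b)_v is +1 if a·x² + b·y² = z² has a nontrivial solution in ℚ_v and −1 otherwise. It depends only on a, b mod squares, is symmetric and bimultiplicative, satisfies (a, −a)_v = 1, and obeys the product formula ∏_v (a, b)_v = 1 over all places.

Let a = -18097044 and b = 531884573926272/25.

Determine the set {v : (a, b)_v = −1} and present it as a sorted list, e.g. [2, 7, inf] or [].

Mod squares: a ≡ -4524261, b ≡ 798. Check v ∈ {∞, 2, 3, 5, 7, 17, 19, 23, 29}.
v=3: a=3^1·(≡1), b=3^5·(≡2) mod 3; (1|3)=+1, (2|3)=-1; (−1)^{1·5·1}·(+1)^5·(-1)^1 = +1.
v=19: a=19^1·(≡13), b=19^1·(≡6) mod 19; (13|19)=-1, (6|19)=+1; (−1)^{1·1·9}·(-1)^1·(+1)^1 = +1.
v=5: a=5^0·(≡1), b=5^-2·(≡2) mod 5; (1|5)=+1, (2|5)=-1; (−1)^{0·-2·2}·(+1)^-2·(-1)^0 = +1.
v=29: a=29^1·(≡15), b=29^2·(≡12) mod 29; (15|29)=-1, (12|29)=-1; (−1)^{1·2·14}·(-1)^2·(-1)^1 = -1.
v=23: a=23^1·(≡2), b=23^2·(≡1) mod 23; (2|23)=+1, (1|23)=+1; (−1)^{1·2·11}·(+1)^2·(+1)^1 = +1.
v=17: a=17^1·(≡8), b=17^2·(≡2) mod 17; (8|17)=+1, (2|17)=+1; (−1)^{1·2·8}·(+1)^2·(+1)^1 = +1.
v=2: v_2(a)=2, v_2(b)=7; units ≡ 3, 7 (mod 8); ε·ε+αω+βω = 1·1+2·0+7·1 ≡ 0  ⇒  (a,b)_2 = +1.
v=7: a=7^1·(≡4), b=7^1·(≡2) mod 7; (4|7)=+1, (2|7)=+1; (−1)^{1·1·3}·(+1)^1·(+1)^1 = -1.
v=∞: -4524261 < 0 and 798 > 0  ⇒  (a,b)_∞ = +1.
(-4524261, 798 / ℚ) ramifies at {7, 29}: a division algebra.

[7, 29]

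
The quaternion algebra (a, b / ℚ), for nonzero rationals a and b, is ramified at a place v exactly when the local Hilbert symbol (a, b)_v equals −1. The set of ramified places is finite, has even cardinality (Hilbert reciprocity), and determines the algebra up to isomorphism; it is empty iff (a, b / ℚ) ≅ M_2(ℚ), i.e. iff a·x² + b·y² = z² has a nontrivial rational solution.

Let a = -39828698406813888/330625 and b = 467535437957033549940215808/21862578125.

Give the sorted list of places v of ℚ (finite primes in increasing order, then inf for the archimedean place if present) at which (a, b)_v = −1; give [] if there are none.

[5, 17]

(a, b) ≡ (-3, 62985) mod (ℚ^×)²; places V = {2, 3, 5, 11, 13, 17, 19, 23, 31, ∞}.
(a,b)_3: α=5, u≡2; β=5, v≡1 (mod 3); (2|3)=-1, (1|3)=+1; sign (−1)^1·-1^5·+1^5 = +1.
(a,b)_5: α=-4, u≡3; β=-7, v≡3 (mod 5); (3|5)=-1, (3|5)=-1; sign (−1)^0·-1^-7·-1^-4 = -1.
(a,b)_19: α=4, u≡16; β=7, v≡7 (mod 19); (16|19)=+1, (7|19)=+1; sign (−1)^0·+1^7·+1^4 = +1.
(a,b)_13: α=2, u≡3; β=3, v≡1 (mod 13); (3|13)=+1, (1|13)=+1; sign (−1)^0·+1^3·+1^2 = +1.
(a,b)_2: α=6, β=12; u≡5, v≡1 (mod 8); ε(u)ε(v)=0·0, αω(v)=6·0, βω(u)=12·1; sum ≡ 0  ⇒  +1.
(a,b)_31: α=2, u≡2; β=2, v≡6 (mod 31); (2|31)=+1, (6|31)=-1; sign (−1)^0·+1^2·-1^2 = +1.
(a,b)_∞: sgn(-3)=−, sgn(62985)=+, so +1.
(a,b)_17: α=0, u≡6; β=1, v≡8 (mod 17); (6|17)=-1, (8|17)=+1; sign (−1)^0·-1^1·+1^0 = -1.
(a,b)_11: α=2, u≡2; β=4, v≡6 (mod 11); (2|11)=-1, (6|11)=-1; sign (−1)^0·-1^4·-1^2 = +1.
(a,b)_23: α=-2, u≡7; β=-4, v≡21 (mod 23); (7|23)=-1, (21|23)=-1; sign (−1)^0·-1^-4·-1^-2 = +1.
(-3, 62985 / ℚ) ramifies at {5, 17}: a division algebra.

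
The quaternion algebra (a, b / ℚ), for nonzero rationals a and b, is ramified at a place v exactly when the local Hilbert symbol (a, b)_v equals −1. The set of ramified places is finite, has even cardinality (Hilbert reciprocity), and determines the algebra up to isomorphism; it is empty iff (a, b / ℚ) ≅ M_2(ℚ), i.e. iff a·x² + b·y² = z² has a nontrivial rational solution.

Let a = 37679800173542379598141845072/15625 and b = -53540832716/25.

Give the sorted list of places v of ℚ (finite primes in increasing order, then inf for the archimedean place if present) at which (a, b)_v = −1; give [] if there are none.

[19, 31]

(a, b) ≡ (1173, -70091) mod (ℚ^×)²; places V = {2, 3, 5, 7, 13, 17, 19, 23, 31, ∞}.
(a,b)_∞: sgn(1173)=+, sgn(-70091)=−, so +1.
(a,b)_23: α=5, u≡22; β=2, v≡2 (mod 23); (22|23)=-1, (2|23)=+1; sign (−1)^0·-1^2·+1^5 = +1.
(a,b)_5: α=-6, u≡2; β=-2, v≡4 (mod 5); (2|5)=-1, (4|5)=+1; sign (−1)^0·-1^-2·+1^-6 = +1.
(a,b)_7: α=0, u≡1; β=1, v≡1 (mod 7); (1|7)=+1, (1|7)=+1; sign (−1)^0·+1^1·+1^0 = +1.
(a,b)_19: α=8, u≡18; β=3, v≡6 (mod 19); (18|19)=-1, (6|19)=+1; sign (−1)^0·-1^3·+1^8 = -1.
(a,b)_3: α=3, u≡1; β=0, v≡1 (mod 3); (1|3)=+1, (1|3)=+1; sign (−1)^0·+1^0·+1^3 = +1.
(a,b)_13: α=2, u≡3; β=0, v≡7 (mod 13); (3|13)=+1, (7|13)=-1; sign (−1)^0·+1^0·-1^2 = +1.
(a,b)_31: α=2, u≡29; β=1, v≡19 (mod 31); (29|31)=-1, (19|31)=+1; sign (−1)^0·-1^1·+1^2 = -1.
(a,b)_17: α=3, u≡9; β=1, v≡15 (mod 17); (9|17)=+1, (15|17)=+1; sign (−1)^0·+1^1·+1^3 = +1.
(a,b)_2: α=4, β=2; u≡5, v≡5 (mod 8); ε(u)ε(v)=0·0, αω(v)=4·1, βω(u)=2·1; sum ≡ 0  ⇒  +1.
(1173, -70091 / ℚ) ramifies at {19, 31}: a division algebra.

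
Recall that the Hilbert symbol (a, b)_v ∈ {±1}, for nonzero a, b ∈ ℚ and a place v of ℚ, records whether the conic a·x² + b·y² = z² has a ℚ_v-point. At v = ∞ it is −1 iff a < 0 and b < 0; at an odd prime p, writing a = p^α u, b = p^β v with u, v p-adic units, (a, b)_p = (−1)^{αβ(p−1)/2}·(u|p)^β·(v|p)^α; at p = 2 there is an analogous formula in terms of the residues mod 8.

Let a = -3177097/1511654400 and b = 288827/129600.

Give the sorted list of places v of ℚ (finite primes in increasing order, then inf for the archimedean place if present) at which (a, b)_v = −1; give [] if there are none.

Mod squares: a ≡ -217, b ≡ 2387. Check v ∈ {∞, 2, 3, 5, 7, 11, 31}.
v=11: a=11^4·(≡1), b=11^3·(≡7) mod 11; (1|11)=+1, (7|11)=-1; (−1)^{4·3·5}·(+1)^3·(-1)^4 = +1.
v=5: a=5^-2·(≡3), b=5^-2·(≡3) mod 5; (3|5)=-1, (3|5)=-1; (−1)^{-2·-2·2}·(-1)^-2·(-1)^-2 = +1.
v=2: v_2(a)=-10, v_2(b)=-6; units ≡ 7, 3 (mod 8); ε·ε+αω+βω = 1·1+-10·1+-6·0 ≡ 1  ⇒  (a,b)_2 = -1.
v=31: a=31^1·(≡6), b=31^1·(≡21) mod 31; (6|31)=-1, (21|31)=-1; (−1)^{1·1·15}·(-1)^1·(-1)^1 = -1.
v=3: a=3^-10·(≡2), b=3^-4·(≡2) mod 3; (2|3)=-1, (2|3)=-1; (−1)^{-10·-4·1}·(-1)^-4·(-1)^-10 = +1.
v=∞: -217 < 0 and 2387 > 0  ⇒  (a,b)_∞ = +1.
v=7: a=7^1·(≡4), b=7^1·(≡5) mod 7; (4|7)=+1, (5|7)=-1; (−1)^{1·1·3}·(+1)^1·(-1)^1 = +1.
Ram(-217, 2387) = {2, 31}; no ℚ_2-point on the conic.

[2, 31]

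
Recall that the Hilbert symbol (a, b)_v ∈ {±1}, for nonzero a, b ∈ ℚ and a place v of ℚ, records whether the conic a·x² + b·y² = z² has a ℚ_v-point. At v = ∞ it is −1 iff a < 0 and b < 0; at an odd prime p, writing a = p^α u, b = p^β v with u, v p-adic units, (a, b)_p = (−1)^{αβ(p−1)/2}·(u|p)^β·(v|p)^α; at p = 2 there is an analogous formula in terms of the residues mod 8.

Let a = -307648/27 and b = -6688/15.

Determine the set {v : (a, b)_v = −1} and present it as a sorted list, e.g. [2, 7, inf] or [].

(a, b) ≡ (-14421, -6270) mod (ℚ^×)²; places V = {2, 3, 5, 11, 19, 23, ∞}.
(a,b)_∞: sgn(-14421)=−, sgn(-6270)=−, so -1.
(a,b)_5: α=0, u≡1; β=-1, v≡4 (mod 5); (1|5)=+1, (4|5)=+1; sign (−1)^0·+1^-1·+1^0 = +1.
(a,b)_3: α=-3, u≡2; β=-1, v≡1 (mod 3); (2|3)=-1, (1|3)=+1; sign (−1)^1·-1^-1·+1^-3 = +1.
(a,b)_2: α=6, β=5; u≡3, v≡1 (mod 8); ε(u)ε(v)=1·0, αω(v)=6·0, βω(u)=5·1; sum ≡ 1  ⇒  -1.
(a,b)_19: α=1, u≡9; β=1, v≡12 (mod 19); (9|19)=+1, (12|19)=-1; sign (−1)^1·+1^1·-1^1 = +1.
(a,b)_11: α=1, u≡1; β=1, v≡2 (mod 11); (1|11)=+1, (2|11)=-1; sign (−1)^1·+1^1·-1^1 = +1.
(a,b)_23: α=1, u≡14; β=0, v≡8 (mod 23); (14|23)=-1, (8|23)=+1; sign (−1)^0·-1^0·+1^1 = +1.
Ram(-14421, -6270) = {2, ∞}; no ℚ_2-point on the conic.

[2, inf]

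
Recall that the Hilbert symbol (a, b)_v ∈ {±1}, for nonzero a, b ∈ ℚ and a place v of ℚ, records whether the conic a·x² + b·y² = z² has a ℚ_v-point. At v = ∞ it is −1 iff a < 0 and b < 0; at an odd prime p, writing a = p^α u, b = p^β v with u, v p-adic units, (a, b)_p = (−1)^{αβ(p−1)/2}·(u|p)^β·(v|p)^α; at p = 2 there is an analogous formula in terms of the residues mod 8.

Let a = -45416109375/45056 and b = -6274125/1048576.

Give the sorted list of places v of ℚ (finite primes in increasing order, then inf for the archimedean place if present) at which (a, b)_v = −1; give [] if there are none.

(a, b) ≡ (-429, -165) mod (ℚ^×)²; places V = {2, 3, 5, 7, 11, 13, ∞}.
(a,b)_7: α=2, u≡5; β=0, v≡6 (mod 7); (5|7)=-1, (6|7)=-1; sign (−1)^0·-1^0·-1^2 = +1.
(a,b)_2: α=-12, β=-20; u≡3, v≡3 (mod 8); ε(u)ε(v)=1·1, αω(v)=-12·1, βω(u)=-20·1; sum ≡ 1  ⇒  -1.
(a,b)_3: α=3, u≡1; β=3, v≡2 (mod 3); (1|3)=+1, (2|3)=-1; sign (−1)^1·+1^3·-1^3 = +1.
(a,b)_∞: sgn(-429)=−, sgn(-165)=−, so -1.
(a,b)_13: α=3, u≡8; β=2, v≡9 (mod 13); (8|13)=-1, (9|13)=+1; sign (−1)^0·-1^2·+1^3 = +1.
(a,b)_11: α=-1, u≡3; β=1, v≡8 (mod 11); (3|11)=+1, (8|11)=-1; sign (−1)^1·+1^1·-1^-1 = +1.
(a,b)_5: α=6, u≡4; β=3, v≡2 (mod 5); (4|5)=+1, (2|5)=-1; sign (−1)^0·+1^3·-1^6 = +1.
Ram(-429, -165) = {2, ∞}; no ℚ_2-point on the conic.

[2, inf]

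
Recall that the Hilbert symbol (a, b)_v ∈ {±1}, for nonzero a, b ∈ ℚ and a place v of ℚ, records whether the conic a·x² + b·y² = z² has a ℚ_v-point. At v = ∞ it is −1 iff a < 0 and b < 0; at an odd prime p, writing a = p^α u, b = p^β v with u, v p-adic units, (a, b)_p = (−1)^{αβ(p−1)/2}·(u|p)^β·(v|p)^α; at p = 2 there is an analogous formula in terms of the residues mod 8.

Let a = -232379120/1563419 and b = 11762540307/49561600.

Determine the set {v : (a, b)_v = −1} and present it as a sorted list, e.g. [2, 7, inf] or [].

[2, 5, 19, 43]

Mod squares: a ≡ -1045, b ≡ 1763. Check v ∈ {∞, 2, 3, 5, 7, 11, 13, 17, 19, 23, 29, 41, 43}.
v=43: a=43^0·(≡42), b=43^1·(≡16) mod 43; (42|43)=-1, (16|43)=+1; (−1)^{0·1·21}·(-1)^1·(+1)^0 = -1.
v=7: a=7^0·(≡5), b=7^2·(≡6) mod 7; (5|7)=-1, (6|7)=-1; (−1)^{0·2·3}·(-1)^2·(-1)^0 = +1.
v=41: a=41^0·(≡21), b=41^3·(≡9) mod 41; (21|41)=+1, (9|41)=+1; (−1)^{0·3·20}·(+1)^3·(+1)^0 = +1.
v=3: a=3^0·(≡2), b=3^4·(≡2) mod 3; (2|3)=-1, (2|3)=-1; (−1)^{0·4·1}·(-1)^4·(-1)^0 = +1.
v=5: a=5^1·(≡4), b=5^-2·(≡3) mod 5; (4|5)=+1, (3|5)=-1; (−1)^{1·-2·2}·(+1)^-2·(-1)^1 = -1.
v=29: a=29^-2·(≡28), b=29^0·(≡22) mod 29; (28|29)=+1, (22|29)=+1; (−1)^{-2·0·14}·(+1)^0·(+1)^-2 = +1.
v=2: v_2(a)=4, v_2(b)=-14; units ≡ 3, 3 (mod 8); ε·ε+αω+βω = 1·1+4·1+-14·1 ≡ 1  ⇒  (a,b)_2 = -1.
v=13: a=13^-2·(≡5), b=13^0·(≡5) mod 13; (5|13)=-1, (5|13)=-1; (−1)^{-2·0·6}·(-1)^0·(-1)^-2 = +1.
v=17: a=17^2·(≡16), b=17^0·(≡3) mod 17; (16|17)=+1, (3|17)=-1; (−1)^{2·0·8}·(+1)^0·(-1)^2 = +1.
v=11: a=11^-1·(≡3), b=11^-2·(≡3) mod 11; (3|11)=+1, (3|11)=+1; (−1)^{-1·-2·5}·(+1)^-2·(+1)^-1 = +1.
v=23: a=23^2·(≡12), b=23^0·(≡17) mod 23; (12|23)=+1, (17|23)=-1; (−1)^{2·0·11}·(+1)^0·(-1)^2 = +1.
v=∞: -1045 < 0 and 1763 > 0  ⇒  (a,b)_∞ = +1.
v=19: a=19^1·(≡12), b=19^0·(≡3) mod 19; (12|19)=-1, (3|19)=-1; (−1)^{1·0·9}·(-1)^0·(-1)^1 = -1.
|Ram(-1045, 1763)| = 4, even; anisotropic at {2, 5, 19, 43}.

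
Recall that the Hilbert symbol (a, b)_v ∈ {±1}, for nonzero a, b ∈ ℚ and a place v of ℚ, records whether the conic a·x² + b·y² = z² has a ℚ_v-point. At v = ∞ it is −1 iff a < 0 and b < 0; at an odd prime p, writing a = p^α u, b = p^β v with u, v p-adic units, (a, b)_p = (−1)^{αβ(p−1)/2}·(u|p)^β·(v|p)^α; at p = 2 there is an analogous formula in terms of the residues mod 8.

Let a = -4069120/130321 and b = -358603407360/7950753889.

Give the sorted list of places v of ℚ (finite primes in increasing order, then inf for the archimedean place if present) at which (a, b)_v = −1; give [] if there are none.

Mod squares: a ≡ -55, b ≡ -935. Check v ∈ {∞, 2, 3, 5, 11, 13, 17, 19}.
v=3: a=3^0·(≡2), b=3^4·(≡1) mod 3; (2|3)=-1, (1|3)=+1; (−1)^{0·4·1}·(-1)^4·(+1)^0 = +1.
v=2: v_2(a)=8, v_2(b)=14; units ≡ 1, 1 (mod 8); ε·ε+αω+βω = 0·0+8·0+14·0 ≡ 0  ⇒  (a,b)_2 = +1.
v=19: a=19^-4·(≡15), b=19^-6·(≡12) mod 19; (15|19)=-1, (12|19)=-1; (−1)^{-4·-6·9}·(-1)^-6·(-1)^-4 = +1.
v=11: a=11^1·(≡8), b=11^1·(≡4) mod 11; (8|11)=-1, (4|11)=+1; (−1)^{1·1·5}·(-1)^1·(+1)^1 = +1.
v=∞: -55 < 0 and -935 < 0  ⇒  (a,b)_∞ = -1.
v=13: a=13^0·(≡4), b=13^-2·(≡3) mod 13; (4|13)=+1, (3|13)=+1; (−1)^{0·-2·6}·(+1)^-2·(+1)^0 = +1.
v=5: a=5^1·(≡1), b=5^1·(≡2) mod 5; (1|5)=+1, (2|5)=-1; (−1)^{1·1·2}·(+1)^1·(-1)^1 = -1.
v=17: a=17^2·(≡4), b=17^3·(≡1) mod 17; (4|17)=+1, (1|17)=+1; (−1)^{2·3·8}·(+1)^3·(+1)^2 = +1.
(-55, -935 / ℚ) ramifies at {5, ∞}: a division algebra.

[5, inf]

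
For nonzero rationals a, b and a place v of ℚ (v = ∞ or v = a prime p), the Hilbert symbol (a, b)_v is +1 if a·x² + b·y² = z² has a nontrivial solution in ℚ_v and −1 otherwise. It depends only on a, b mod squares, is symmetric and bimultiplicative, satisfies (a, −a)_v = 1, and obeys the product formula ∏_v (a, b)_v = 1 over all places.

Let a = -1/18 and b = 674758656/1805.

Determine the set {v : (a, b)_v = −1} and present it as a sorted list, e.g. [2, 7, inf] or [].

[5, 13]

Mod squares: a ≡ -2, b ≡ 1430. Check v ∈ {∞, 2, 3, 5, 11, 13, 19}.
v=11: a=11^0·(≡3), b=11^1·(≡9) mod 11; (3|11)=+1, (9|11)=+1; (−1)^{0·1·5}·(+1)^1·(+1)^0 = +1.
v=∞: -2 < 0 and 1430 > 0  ⇒  (a,b)_∞ = +1.
v=19: a=19^0·(≡1), b=19^-2·(≡17) mod 19; (1|19)=+1, (17|19)=+1; (−1)^{0·-2·9}·(+1)^-2·(+1)^0 = +1.
v=3: a=3^-2·(≡1), b=3^2·(≡2) mod 3; (1|3)=+1, (2|3)=-1; (−1)^{-2·2·1}·(+1)^2·(-1)^-2 = +1.
v=2: v_2(a)=-1, v_2(b)=19; units ≡ 7, 3 (mod 8); ε·ε+αω+βω = 1·1+-1·1+19·0 ≡ 0  ⇒  (a,b)_2 = +1.
v=5: a=5^0·(≡3), b=5^-1·(≡1) mod 5; (3|5)=-1, (1|5)=+1; (−1)^{0·-1·2}·(-1)^-1·(+1)^0 = -1.
v=13: a=13^0·(≡5), b=13^1·(≡8) mod 13; (5|13)=-1, (8|13)=-1; (−1)^{0·1·6}·(-1)^1·(-1)^0 = -1.
(-2, 1430 / ℚ) ramifies at {5, 13}: a division algebra.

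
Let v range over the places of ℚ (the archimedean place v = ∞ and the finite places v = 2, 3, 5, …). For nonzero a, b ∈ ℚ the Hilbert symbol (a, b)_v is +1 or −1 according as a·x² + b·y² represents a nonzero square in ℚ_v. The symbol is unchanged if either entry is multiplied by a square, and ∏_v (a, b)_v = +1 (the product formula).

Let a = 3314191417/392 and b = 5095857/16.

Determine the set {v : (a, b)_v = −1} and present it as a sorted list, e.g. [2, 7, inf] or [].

[3, 19, 23, 37]

Mod squares: a ≡ 3000626, b ≡ 57. Check v ∈ {∞, 2, 3, 7, 13, 19, 23, 37, 41, 43, 47}.
v=2: v_2(a)=-3, v_2(b)=-4; units ≡ 1, 1 (mod 8); ε·ε+αω+βω = 0·0+-3·0+-4·0 ≡ 0  ⇒  (a,b)_2 = +1.
v=43: a=43^1·(≡6), b=43^0·(≡25) mod 43; (6|43)=+1, (25|43)=+1; (−1)^{1·0·21}·(+1)^0·(+1)^1 = +1.
v=3: a=3^0·(≡2), b=3^1·(≡1) mod 3; (2|3)=-1, (1|3)=+1; (−1)^{0·1·1}·(-1)^1·(+1)^0 = -1.
v=7: a=7^-2·(≡5), b=7^0·(≡2) mod 7; (5|7)=-1, (2|7)=+1; (−1)^{-2·0·3}·(-1)^0·(+1)^-2 = +1.
v=13: a=13^0·(≡2), b=13^2·(≡2) mod 13; (2|13)=-1, (2|13)=-1; (−1)^{0·2·6}·(-1)^2·(-1)^0 = +1.
v=23: a=23^1·(≡3), b=23^2·(≡17) mod 23; (3|23)=+1, (17|23)=-1; (−1)^{1·2·11}·(+1)^2·(-1)^1 = -1.
v=19: a=19^0·(≡13), b=19^1·(≡13) mod 19; (13|19)=-1, (13|19)=-1; (−1)^{0·1·9}·(-1)^1·(-1)^0 = -1.
v=∞: 3000626 > 0 and 57 > 0  ⇒  (a,b)_∞ = +1.
v=37: a=37^1·(≡20), b=37^0·(≡2) mod 37; (20|37)=-1, (2|37)=-1; (−1)^{1·0·18}·(-1)^0·(-1)^1 = -1.
v=41: a=41^1·(≡40), b=41^0·(≡21) mod 41; (40|41)=+1, (21|41)=+1; (−1)^{1·0·20}·(+1)^0·(+1)^1 = +1.
v=47: a=47^2·(≡31), b=47^0·(≡22) mod 47; (31|47)=-1, (22|47)=-1; (−1)^{2·0·23}·(-1)^0·(-1)^2 = +1.
|Ram(3000626, 57)| = 4, even; anisotropic at {3, 19, 23, 37}.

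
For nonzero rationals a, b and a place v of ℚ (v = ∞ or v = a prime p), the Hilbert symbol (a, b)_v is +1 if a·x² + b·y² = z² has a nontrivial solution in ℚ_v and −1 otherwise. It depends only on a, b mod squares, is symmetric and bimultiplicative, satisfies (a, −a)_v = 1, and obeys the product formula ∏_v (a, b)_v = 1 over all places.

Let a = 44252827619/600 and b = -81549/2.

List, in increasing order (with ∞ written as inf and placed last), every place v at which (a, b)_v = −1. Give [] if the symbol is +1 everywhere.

[2, 11]

Mod squares: a ≡ 66, b ≡ -18122. Check v ∈ {∞, 2, 3, 5, 7, 11, 13, 17, 41}.
v=∞: 66 > 0 and -18122 < 0  ⇒  (a,b)_∞ = +1.
v=11: a=11^1·(≡2), b=11^0·(≡8) mod 11; (2|11)=-1, (8|11)=-1; (−1)^{1·0·5}·(-1)^0·(-1)^1 = -1.
v=5: a=5^-2·(≡1), b=5^0·(≡3) mod 5; (1|5)=+1, (3|5)=-1; (−1)^{-2·0·2}·(+1)^0·(-1)^-2 = +1.
v=7: a=7^2·(≡3), b=7^0·(≡4) mod 7; (3|7)=-1, (4|7)=+1; (−1)^{2·0·3}·(-1)^0·(+1)^2 = +1.
v=2: v_2(a)=-3, v_2(b)=-1; units ≡ 1, 3 (mod 8); ε·ε+αω+βω = 0·1+-3·1+-1·0 ≡ 1  ⇒  (a,b)_2 = -1.
v=3: a=3^-1·(≡1), b=3^2·(≡1) mod 3; (1|3)=+1, (1|3)=+1; (−1)^{-1·2·1}·(+1)^2·(+1)^-1 = +1.
v=41: a=41^2·(≡37), b=41^1·(≡10) mod 41; (37|41)=+1, (10|41)=+1; (−1)^{2·1·20}·(+1)^1·(+1)^2 = +1.
v=13: a=13^2·(≡10), b=13^1·(≡3) mod 13; (10|13)=+1, (3|13)=+1; (−1)^{2·1·6}·(+1)^1·(+1)^2 = +1.
v=17: a=17^2·(≡15), b=17^1·(≡7) mod 17; (15|17)=+1, (7|17)=-1; (−1)^{2·1·8}·(+1)^1·(-1)^2 = +1.
(66, -18122 / ℚ) ramifies at {2, 11}: a division algebra.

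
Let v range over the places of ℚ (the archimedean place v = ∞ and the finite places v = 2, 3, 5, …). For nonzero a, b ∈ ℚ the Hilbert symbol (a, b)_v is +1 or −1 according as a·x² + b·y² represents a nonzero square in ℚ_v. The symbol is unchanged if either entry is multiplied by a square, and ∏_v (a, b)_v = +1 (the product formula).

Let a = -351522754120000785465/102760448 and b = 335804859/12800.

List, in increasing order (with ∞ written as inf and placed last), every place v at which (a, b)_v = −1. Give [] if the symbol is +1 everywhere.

Mod squares: a ≡ -2530, b ≡ 49062. Check v ∈ {∞, 2, 3, 5, 7, 11, 13, 17, 19, 23, 29, 37}.
v=11: a=11^1·(≡4), b=11^0·(≡7) mod 11; (4|11)=+1, (7|11)=-1; (−1)^{1·0·5}·(+1)^0·(-1)^1 = -1.
v=13: a=13^4·(≡6), b=13^3·(≡4) mod 13; (6|13)=-1, (4|13)=+1; (−1)^{4·3·6}·(-1)^3·(+1)^4 = -1.
v=7: a=7^-2·(≡4), b=7^0·(≡3) mod 7; (4|7)=+1, (3|7)=-1; (−1)^{-2·0·3}·(+1)^0·(-1)^-2 = +1.
v=∞: -2530 < 0 and 49062 > 0  ⇒  (a,b)_∞ = +1.
v=5: a=5^1·(≡4), b=5^-2·(≡2) mod 5; (4|5)=+1, (2|5)=-1; (−1)^{1·-2·2}·(+1)^-2·(-1)^1 = -1.
v=17: a=17^2·(≡10), b=17^1·(≡8) mod 17; (10|17)=-1, (8|17)=+1; (−1)^{2·1·8}·(-1)^1·(+1)^2 = -1.
v=23: a=23^1·(≡17), b=23^0·(≡12) mod 23; (17|23)=-1, (12|23)=+1; (−1)^{1·0·11}·(-1)^0·(+1)^1 = +1.
v=19: a=19^2·(≡7), b=19^0·(≡16) mod 19; (7|19)=+1, (16|19)=+1; (−1)^{2·0·9}·(+1)^0·(+1)^2 = +1.
v=3: a=3^4·(≡2), b=3^5·(≡1) mod 3; (2|3)=-1, (1|3)=+1; (−1)^{4·5·1}·(-1)^5·(+1)^4 = -1.
v=29: a=29^2·(≡22), b=29^0·(≡5) mod 29; (22|29)=+1, (5|29)=+1; (−1)^{2·0·14}·(+1)^0·(+1)^2 = +1.
v=2: v_2(a)=-21, v_2(b)=-9; units ≡ 7, 3 (mod 8); ε·ε+αω+βω = 1·1+-21·1+-9·0 ≡ 0  ⇒  (a,b)_2 = +1.
v=37: a=37^2·(≡5), b=37^1·(≡17) mod 37; (5|37)=-1, (17|37)=-1; (−1)^{2·1·18}·(-1)^1·(-1)^2 = -1.
Ram(-2530, 49062) = {3, 5, 11, 13, 17, 37}; no ℚ_3-point on the conic.

[3, 5, 11, 13, 17, 37]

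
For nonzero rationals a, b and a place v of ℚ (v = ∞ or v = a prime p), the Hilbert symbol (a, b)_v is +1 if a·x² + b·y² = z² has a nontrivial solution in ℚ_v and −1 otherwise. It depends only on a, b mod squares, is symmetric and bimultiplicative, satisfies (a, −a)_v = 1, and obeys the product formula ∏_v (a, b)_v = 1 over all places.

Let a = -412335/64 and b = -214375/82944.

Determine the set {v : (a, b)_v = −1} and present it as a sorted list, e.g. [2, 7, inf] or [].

Mod squares: a ≡ -935, b ≡ -7. Check v ∈ {∞, 2, 3, 5, 7, 11, 17}.
v=17: a=17^1·(≡16), b=17^0·(≡12) mod 17; (16|17)=+1, (12|17)=-1; (−1)^{1·0·8}·(+1)^0·(-1)^1 = -1.
v=3: a=3^2·(≡1), b=3^-4·(≡2) mod 3; (1|3)=+1, (2|3)=-1; (−1)^{2·-4·1}·(+1)^-4·(-1)^2 = +1.
v=2: v_2(a)=-6, v_2(b)=-10; units ≡ 1, 1 (mod 8); ε·ε+αω+βω = 0·0+-6·0+-10·0 ≡ 0  ⇒  (a,b)_2 = +1.
v=5: a=5^1·(≡2), b=5^4·(≡3) mod 5; (2|5)=-1, (3|5)=-1; (−1)^{1·4·2}·(-1)^4·(-1)^1 = -1.
v=∞: -935 < 0 and -7 < 0  ⇒  (a,b)_∞ = -1.
v=11: a=11^1·(≡4), b=11^0·(≡1) mod 11; (4|11)=+1, (1|11)=+1; (−1)^{1·0·5}·(+1)^0·(+1)^1 = +1.
v=7: a=7^2·(≡6), b=7^3·(≡5) mod 7; (6|7)=-1, (5|7)=-1; (−1)^{2·3·3}·(-1)^3·(-1)^2 = -1.
|Ram(-935, -7)| = 4, even; anisotropic at {5, 7, 17, ∞}.

[5, 7, 17, inf]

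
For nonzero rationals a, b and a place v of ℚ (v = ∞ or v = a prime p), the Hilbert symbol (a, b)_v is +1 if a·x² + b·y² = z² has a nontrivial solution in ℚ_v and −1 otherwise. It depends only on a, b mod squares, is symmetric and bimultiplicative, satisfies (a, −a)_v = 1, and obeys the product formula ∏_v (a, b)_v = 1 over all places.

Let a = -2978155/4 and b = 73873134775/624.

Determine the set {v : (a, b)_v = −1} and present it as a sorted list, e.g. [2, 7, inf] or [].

Mod squares: a ≡ -2978155, b ≡ 952413969. Check v ∈ {∞, 2, 3, 5, 11, 13, 19, 23, 29, 41, 47}.
v=5: a=5^1·(≡1), b=5^2·(≡4) mod 5; (1|5)=+1, (4|5)=+1; (−1)^{1·2·2}·(+1)^2·(+1)^1 = +1.
v=19: a=19^1·(≡6), b=19^1·(≡4) mod 19; (6|19)=+1, (4|19)=+1; (−1)^{1·1·9}·(+1)^1·(+1)^1 = -1.
v=29: a=29^1·(≡13), b=29^1·(≡4) mod 29; (13|29)=+1, (4|29)=+1; (−1)^{1·1·14}·(+1)^1·(+1)^1 = +1.
v=2: v_2(a)=-2, v_2(b)=-4; units ≡ 5, 1 (mod 8); ε·ε+αω+βω = 0·0+-2·0+-4·1 ≡ 0  ⇒  (a,b)_2 = +1.
v=13: a=13^0·(≡7), b=13^-1·(≡7) mod 13; (7|13)=-1, (7|13)=-1; (−1)^{0·-1·6}·(-1)^-1·(-1)^0 = -1.
v=∞: -2978155 < 0 and 952413969 > 0  ⇒  (a,b)_∞ = +1.
v=41: a=41^0·(≡11), b=41^1·(≡17) mod 41; (11|41)=-1, (17|41)=-1; (−1)^{0·1·20}·(-1)^1·(-1)^0 = -1.
v=3: a=3^0·(≡2), b=3^-1·(≡1) mod 3; (2|3)=-1, (1|3)=+1; (−1)^{0·-1·1}·(-1)^-1·(+1)^0 = -1.
v=47: a=47^1·(≡33), b=47^1·(≡43) mod 47; (33|47)=-1, (43|47)=-1; (−1)^{1·1·23}·(-1)^1·(-1)^1 = -1.
v=11: a=11^0·(≡10), b=11^2·(≡9) mod 11; (10|11)=-1, (9|11)=+1; (−1)^{0·2·5}·(-1)^2·(+1)^0 = +1.
v=23: a=23^1·(≡7), b=23^1·(≡20) mod 23; (7|23)=-1, (20|23)=-1; (−1)^{1·1·11}·(-1)^1·(-1)^1 = -1.
|Ram(-2978155, 952413969)| = 6, even; anisotropic at {3, 13, 19, 23, 41, 47}.

[3, 13, 19, 23, 41, 47]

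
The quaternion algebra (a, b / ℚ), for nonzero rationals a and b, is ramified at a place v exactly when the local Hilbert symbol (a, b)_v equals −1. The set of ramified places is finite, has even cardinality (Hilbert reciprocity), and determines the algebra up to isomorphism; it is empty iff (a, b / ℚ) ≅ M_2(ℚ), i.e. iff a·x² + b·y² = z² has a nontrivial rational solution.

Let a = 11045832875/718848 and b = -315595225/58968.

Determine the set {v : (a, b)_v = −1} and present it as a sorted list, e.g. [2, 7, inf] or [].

(a, b) ≡ (2730, -182) mod (ℚ^×)²; places V = {2, 3, 5, 7, 11, 13, 17, 19, ∞}.
(a,b)_17: α=2, u≡10; β=2, v≡6 (mod 17); (10|17)=-1, (6|17)=-1; sign (−1)^0·-1^2·-1^2 = +1.
(a,b)_2: α=-11, β=-3; u≡5, v≡5 (mod 8); ε(u)ε(v)=0·0, αω(v)=-11·1, βω(u)=-3·1; sum ≡ 0  ⇒  +1.
(a,b)_7: α=1, u≡3; β=-1, v≡2 (mod 7); (3|7)=-1, (2|7)=+1; sign (−1)^1·-1^-1·+1^1 = +1.
(a,b)_19: α=2, u≡14; β=2, v≡2 (mod 19); (14|19)=-1, (2|19)=-1; sign (−1)^0·-1^2·-1^2 = +1.
(a,b)_3: α=-3, u≡1; β=-4, v≡1 (mod 3); (1|3)=+1, (1|3)=+1; sign (−1)^0·+1^-4·+1^-3 = +1.
(a,b)_5: α=3, u≡1; β=2, v≡2 (mod 5); (1|5)=+1, (2|5)=-1; sign (−1)^0·+1^2·-1^3 = -1.
(a,b)_∞: sgn(2730)=+, sgn(-182)=−, so +1.
(a,b)_13: α=-1, u≡11; β=-1, v≡10 (mod 13); (11|13)=-1, (10|13)=+1; sign (−1)^0·-1^-1·+1^-1 = -1.
(a,b)_11: α=2, u≡7; β=2, v≡5 (mod 11); (7|11)=-1, (5|11)=+1; sign (−1)^0·-1^2·+1^2 = +1.
(2730, -182 / ℚ) ramifies at {5, 13}: a division algebra.

[5, 13]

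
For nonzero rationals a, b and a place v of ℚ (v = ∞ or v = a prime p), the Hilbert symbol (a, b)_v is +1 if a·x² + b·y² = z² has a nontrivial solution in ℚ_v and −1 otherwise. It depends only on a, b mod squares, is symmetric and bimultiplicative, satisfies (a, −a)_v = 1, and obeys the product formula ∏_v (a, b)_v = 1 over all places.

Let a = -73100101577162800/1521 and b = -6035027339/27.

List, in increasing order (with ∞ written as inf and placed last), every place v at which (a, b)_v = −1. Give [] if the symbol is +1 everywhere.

[3, 23, 47, inf]

Mod squares: a ≡ -667, b ≡ -149628777. Check v ∈ {∞, 2, 3, 5, 7, 11, 13, 23, 29, 37, 43, 47}.
v=29: a=29^1·(≡4), b=29^1·(≡7) mod 29; (4|29)=+1, (7|29)=+1; (−1)^{1·1·14}·(+1)^1·(+1)^1 = +1.
v=37: a=37^2·(≡9), b=37^1·(≡23) mod 37; (9|37)=+1, (23|37)=-1; (−1)^{2·1·18}·(+1)^1·(-1)^2 = +1.
v=3: a=3^-2·(≡2), b=3^-3·(≡1) mod 3; (2|3)=-1, (1|3)=+1; (−1)^{-2·-3·1}·(-1)^-3·(+1)^-2 = -1.
v=7: a=7^2·(≡5), b=7^0·(≡5) mod 7; (5|7)=-1, (5|7)=-1; (−1)^{2·0·3}·(-1)^0·(-1)^2 = +1.
v=43: a=43^2·(≡15), b=43^1·(≡6) mod 43; (15|43)=+1, (6|43)=+1; (−1)^{2·1·21}·(+1)^1·(+1)^2 = +1.
v=2: v_2(a)=4, v_2(b)=0; units ≡ 5, 7 (mod 8); ε·ε+αω+βω = 0·1+4·0+0·1 ≡ 0  ⇒  (a,b)_2 = +1.
v=23: a=23^1·(≡10), b=23^1·(≡10) mod 23; (10|23)=-1, (10|23)=-1; (−1)^{1·1·11}·(-1)^1·(-1)^1 = -1.
v=13: a=13^-2·(≡9), b=13^0·(≡10) mod 13; (9|13)=+1, (10|13)=+1; (−1)^{-2·0·6}·(+1)^0·(+1)^-2 = +1.
v=47: a=47^2·(≡10), b=47^1·(≡16) mod 47; (10|47)=-1, (16|47)=+1; (−1)^{2·1·23}·(-1)^1·(+1)^2 = -1.
v=5: a=5^2·(≡3), b=5^0·(≡3) mod 5; (3|5)=-1, (3|5)=-1; (−1)^{2·0·2}·(-1)^0·(-1)^2 = +1.
v=11: a=11^0·(≡1), b=11^2·(≡8) mod 11; (1|11)=+1, (8|11)=-1; (−1)^{0·2·5}·(+1)^2·(-1)^0 = +1.
v=∞: -667 < 0 and -149628777 < 0  ⇒  (a,b)_∞ = -1.
Ram(-667, -149628777) = {3, 23, 47, ∞}; no ℚ_3-point on the conic.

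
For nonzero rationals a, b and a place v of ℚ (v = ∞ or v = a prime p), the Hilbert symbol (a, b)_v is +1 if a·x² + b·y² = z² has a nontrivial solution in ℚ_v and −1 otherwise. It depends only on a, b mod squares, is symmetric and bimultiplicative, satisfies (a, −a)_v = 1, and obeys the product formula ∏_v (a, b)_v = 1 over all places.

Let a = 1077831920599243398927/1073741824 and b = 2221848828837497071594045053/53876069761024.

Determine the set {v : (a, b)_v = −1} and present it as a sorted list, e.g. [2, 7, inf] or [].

[3, 13, 23, 37, 43, 47]

Mod squares: a ≡ 22607, b ≡ 1812837. Check v ∈ {∞, 2, 3, 7, 13, 17, 23, 37, 43, 47}.
v=37: a=37^3·(≡24), b=37^4·(≡24) mod 37; (24|37)=-1, (24|37)=-1; (−1)^{3·4·18}·(-1)^4·(-1)^3 = -1.
v=23: a=23^2·(≡22), b=23^3·(≡21) mod 23; (22|23)=-1, (21|23)=-1; (−1)^{2·3·11}·(-1)^3·(-1)^2 = -1.
v=13: a=13^3·(≡10), b=13^5·(≡6) mod 13; (10|13)=+1, (6|13)=-1; (−1)^{3·5·6}·(+1)^5·(-1)^3 = -1.
v=3: a=3^6·(≡2), b=3^5·(≡1) mod 3; (2|3)=-1, (1|3)=+1; (−1)^{6·5·1}·(-1)^5·(+1)^6 = -1.
v=2: v_2(a)=-30, v_2(b)=-40; units ≡ 7, 5 (mod 8); ε·ε+αω+βω = 1·0+-30·1+-40·0 ≡ 0  ⇒  (a,b)_2 = +1.
v=17: a=17^2·(≡11), b=17^2·(≡2) mod 17; (11|17)=-1, (2|17)=+1; (−1)^{2·2·8}·(-1)^2·(+1)^2 = +1.
v=47: a=47^1·(≡20), b=47^1·(≡30) mod 47; (20|47)=-1, (30|47)=-1; (−1)^{1·1·23}·(-1)^1·(-1)^1 = -1.
v=43: a=43^2·(≡42), b=43^3·(≡19) mod 43; (42|43)=-1, (19|43)=-1; (−1)^{2·3·21}·(-1)^3·(-1)^2 = -1.
v=∞: 22607 > 0 and 1812837 > 0  ⇒  (a,b)_∞ = +1.
v=7: a=7^0·(≡2), b=7^-2·(≡6) mod 7; (2|7)=+1, (6|7)=-1; (−1)^{0·-2·3}·(+1)^-2·(-1)^0 = +1.
|Ram(22607, 1812837)| = 6, even; anisotropic at {3, 13, 23, 37, 43, 47}.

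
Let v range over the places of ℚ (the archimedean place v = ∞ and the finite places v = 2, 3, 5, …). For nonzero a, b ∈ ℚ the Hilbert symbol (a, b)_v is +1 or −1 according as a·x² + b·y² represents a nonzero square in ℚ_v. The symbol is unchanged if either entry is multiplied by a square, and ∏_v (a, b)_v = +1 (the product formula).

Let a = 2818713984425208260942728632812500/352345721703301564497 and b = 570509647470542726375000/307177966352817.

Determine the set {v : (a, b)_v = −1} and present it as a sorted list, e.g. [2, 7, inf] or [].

Mod squares: a ≡ 221, b ≡ 646. Check v ∈ {∞, 2, 3, 5, 7, 11, 13, 17, 19, 23, 31}.
v=2: v_2(a)=2, v_2(b)=3; units ≡ 5, 3 (mod 8); ε·ε+αω+βω = 0·1+2·1+3·1 ≡ 1  ⇒  (a,b)_2 = -1.
v=5: a=5^10·(≡1), b=5^6·(≡4) mod 5; (1|5)=+1, (4|5)=+1; (−1)^{10·6·2}·(+1)^6·(+1)^10 = +1.
v=3: a=3^-16·(≡2), b=3^-12·(≡1) mod 3; (2|3)=-1, (1|3)=+1; (−1)^{-16·-12·1}·(-1)^-12·(+1)^-16 = +1.
v=13: a=13^3·(≡10), b=13^2·(≡4) mod 13; (10|13)=+1, (4|13)=+1; (−1)^{3·2·6}·(+1)^2·(+1)^3 = +1.
v=17: a=17^-5·(≡1), b=17^-3·(≡15) mod 17; (1|17)=+1, (15|17)=+1; (−1)^{-5·-3·8}·(+1)^-3·(+1)^-5 = +1.
v=7: a=7^-8·(≡4), b=7^-6·(≡2) mod 7; (4|7)=+1, (2|7)=+1; (−1)^{-8·-6·3}·(+1)^-6·(+1)^-8 = +1.
v=∞: 221 > 0 and 646 > 0  ⇒  (a,b)_∞ = +1.
v=23: a=23^6·(≡10), b=23^4·(≡4) mod 23; (10|23)=-1, (4|23)=+1; (−1)^{6·4·11}·(-1)^4·(+1)^6 = +1.
v=19: a=19^4·(≡8), b=19^3·(≡18) mod 19; (8|19)=-1, (18|19)=-1; (−1)^{4·3·9}·(-1)^3·(-1)^4 = -1.
v=11: a=11^6·(≡1), b=11^4·(≡10) mod 11; (1|11)=+1, (10|11)=-1; (−1)^{6·4·5}·(+1)^4·(-1)^6 = +1.
v=31: a=31^2·(≡14), b=31^2·(≡30) mod 31; (14|31)=+1, (30|31)=-1; (−1)^{2·2·15}·(+1)^2·(-1)^2 = +1.
|Ram(221, 646)| = 2, even; anisotropic at {2, 19}.

[2, 19]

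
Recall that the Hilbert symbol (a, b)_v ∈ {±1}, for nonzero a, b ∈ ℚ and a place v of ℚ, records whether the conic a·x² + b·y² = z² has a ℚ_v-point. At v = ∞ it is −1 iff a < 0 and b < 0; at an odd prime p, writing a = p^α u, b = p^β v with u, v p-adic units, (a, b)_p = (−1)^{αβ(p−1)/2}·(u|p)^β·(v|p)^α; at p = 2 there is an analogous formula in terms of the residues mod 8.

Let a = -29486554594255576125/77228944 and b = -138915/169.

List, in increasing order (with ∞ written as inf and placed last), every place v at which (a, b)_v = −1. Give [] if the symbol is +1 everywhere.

Mod squares: a ≡ -636405, b ≡ -35. Check v ∈ {∞, 2, 3, 5, 7, 11, 13, 19, 29}.
v=5: a=5^3·(≡4), b=5^1·(≡3) mod 5; (4|5)=+1, (3|5)=-1; (−1)^{3·1·2}·(+1)^1·(-1)^3 = -1.
v=13: a=13^-6·(≡10), b=13^-2·(≡3) mod 13; (10|13)=+1, (3|13)=+1; (−1)^{-6·-2·6}·(+1)^-2·(+1)^-6 = +1.
v=3: a=3^9·(≡1), b=3^4·(≡1) mod 3; (1|3)=+1, (1|3)=+1; (−1)^{9·4·1}·(+1)^4·(+1)^9 = +1.
v=11: a=11^1·(≡9), b=11^0·(≡1) mod 11; (9|11)=+1, (1|11)=+1; (−1)^{1·0·5}·(+1)^0·(+1)^1 = +1.
v=2: v_2(a)=-4, v_2(b)=0; units ≡ 3, 5 (mod 8); ε·ε+αω+βω = 1·0+-4·1+0·1 ≡ 0  ⇒  (a,b)_2 = +1.
v=29: a=29^1·(≡18), b=29^0·(≡1) mod 29; (18|29)=-1, (1|29)=+1; (−1)^{1·0·14}·(-1)^0·(+1)^1 = +1.
v=∞: -636405 < 0 and -35 < 0  ⇒  (a,b)_∞ = -1.
v=7: a=7^11·(≡4), b=7^3·(≡1) mod 7; (4|7)=+1, (1|7)=+1; (−1)^{11·3·3}·(+1)^3·(+1)^11 = -1.
v=19: a=19^1·(≡2), b=19^0·(≡3) mod 19; (2|19)=-1, (3|19)=-1; (−1)^{1·0·9}·(-1)^0·(-1)^1 = -1.
(-636405, -35 / ℚ) ramifies at {5, 7, 19, ∞}: a division algebra.

[5, 7, 19, inf]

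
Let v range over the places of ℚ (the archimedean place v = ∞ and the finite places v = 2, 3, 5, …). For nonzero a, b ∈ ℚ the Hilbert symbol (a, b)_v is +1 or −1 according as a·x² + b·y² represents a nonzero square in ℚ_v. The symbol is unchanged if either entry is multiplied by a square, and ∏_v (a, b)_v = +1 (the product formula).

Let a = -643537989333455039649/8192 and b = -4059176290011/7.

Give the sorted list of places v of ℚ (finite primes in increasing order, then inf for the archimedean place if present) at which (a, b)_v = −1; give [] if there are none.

[3, 17, 53, inf]

Mod squares: a ≡ -37842, b ≡ -133. Check v ∈ {∞, 2, 3, 7, 17, 19, 53}.
v=19: a=19^4·(≡6), b=19^3·(≡12) mod 19; (6|19)=+1, (12|19)=-1; (−1)^{4·3·9}·(+1)^3·(-1)^4 = +1.
v=7: a=7^3·(≡6), b=7^-1·(≡4) mod 7; (6|7)=-1, (4|7)=+1; (−1)^{3·-1·3}·(-1)^-1·(+1)^3 = +1.
v=2: v_2(a)=-13, v_2(b)=0; units ≡ 7, 3 (mod 8); ε·ε+αω+βω = 1·1+-13·1+0·0 ≡ 0  ⇒  (a,b)_2 = +1.
v=3: a=3^9·(≡1), b=3^6·(≡2) mod 3; (1|3)=+1, (2|3)=-1; (−1)^{9·6·1}·(+1)^6·(-1)^9 = -1.
v=∞: -37842 < 0 and -133 < 0  ⇒  (a,b)_∞ = -1.
v=53: a=53^3·(≡43), b=53^2·(≡19) mod 53; (43|53)=+1, (19|53)=-1; (−1)^{3·2·26}·(+1)^2·(-1)^3 = -1.
v=17: a=17^3·(≡2), b=17^2·(≡14) mod 17; (2|17)=+1, (14|17)=-1; (−1)^{3·2·8}·(+1)^2·(-1)^3 = -1.
Ram(-37842, -133) = {3, 17, 53, ∞}; no ℚ_3-point on the conic.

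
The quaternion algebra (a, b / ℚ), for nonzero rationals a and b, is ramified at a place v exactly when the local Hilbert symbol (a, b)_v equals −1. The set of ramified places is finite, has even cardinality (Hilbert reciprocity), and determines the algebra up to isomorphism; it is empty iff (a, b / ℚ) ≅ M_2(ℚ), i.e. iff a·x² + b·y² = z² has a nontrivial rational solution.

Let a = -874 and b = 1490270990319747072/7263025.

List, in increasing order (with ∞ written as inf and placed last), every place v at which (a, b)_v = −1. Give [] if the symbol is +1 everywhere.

(a, b) ≡ (-874, 437) mod (ℚ^×)²; places V = {2, 3, 5, 7, 11, 19, 23, 29, ∞}.
(a,b)_7: α=0, u≡1; β=-4, v≡3 (mod 7); (1|7)=+1, (3|7)=-1; sign (−1)^0·+1^-4·-1^0 = +1.
(a,b)_29: α=0, u≡25; β=2, v≡18 (mod 29); (25|29)=+1, (18|29)=-1; sign (−1)^0·+1^2·-1^0 = +1.
(a,b)_3: α=0, u≡2; β=4, v≡2 (mod 3); (2|3)=-1, (2|3)=-1; sign (−1)^0·-1^4·-1^0 = +1.
(a,b)_11: α=0, u≡6; β=-2, v≡7 (mod 11); (6|11)=-1, (7|11)=-1; sign (−1)^0·-1^-2·-1^0 = +1.
(a,b)_2: α=1, β=18; u≡3, v≡5 (mod 8); ε(u)ε(v)=1·0, αω(v)=1·1, βω(u)=18·1; sum ≡ 1  ⇒  -1.
(a,b)_23: α=1, u≡8; β=3, v≡7 (mod 23); (8|23)=+1, (7|23)=-1; sign (−1)^1·+1^3·-1^1 = +1.
(a,b)_∞: sgn(-874)=−, sgn(437)=+, so +1.
(a,b)_19: α=1, u≡11; β=3, v≡11 (mod 19); (11|19)=+1, (11|19)=+1; sign (−1)^1·+1^3·+1^1 = -1.
(a,b)_5: α=0, u≡1; β=-2, v≡2 (mod 5); (1|5)=+1, (2|5)=-1; sign (−1)^0·+1^-2·-1^0 = +1.
(-874, 437 / ℚ) ramifies at {2, 19}: a division algebra.

[2, 19]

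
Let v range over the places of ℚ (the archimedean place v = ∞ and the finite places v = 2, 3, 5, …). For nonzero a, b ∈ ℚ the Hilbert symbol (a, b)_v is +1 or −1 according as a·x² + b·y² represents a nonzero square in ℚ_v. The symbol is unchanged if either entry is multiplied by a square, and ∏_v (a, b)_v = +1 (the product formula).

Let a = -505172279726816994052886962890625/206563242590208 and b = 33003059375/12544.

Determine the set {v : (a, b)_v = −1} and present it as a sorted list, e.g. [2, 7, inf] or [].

[3, 5, 11, 19]

(a, b) ≡ (-9867, 312455) mod (ℚ^×)²; places V = {2, 3, 5, 7, 11, 13, 19, 23, ∞}.
(a,b)_11: α=3, u≡1; β=1, v≡5 (mod 11); (1|11)=+1, (5|11)=+1; sign (−1)^1·+1^1·+1^3 = -1.
(a,b)_∞: sgn(-9867)=−, sgn(312455)=+, so +1.
(a,b)_19: α=4, u≡13; β=1, v≡10 (mod 19); (13|19)=-1, (10|19)=-1; sign (−1)^0·-1^1·-1^4 = -1.
(a,b)_7: α=-8, u≡6; β=-2, v≡5 (mod 7); (6|7)=-1, (5|7)=-1; sign (−1)^0·-1^-2·-1^-8 = +1.
(a,b)_3: α=-7, u≡2; β=0, v≡2 (mod 3); (2|3)=-1, (2|3)=-1; sign (−1)^0·-1^0·-1^-7 = -1.
(a,b)_5: α=18, u≡2; β=5, v≡1 (mod 5); (2|5)=-1, (1|5)=+1; sign (−1)^0·-1^5·+1^18 = -1.
(a,b)_23: α=3, u≡9; β=1, v≡15 (mod 23); (9|23)=+1, (15|23)=-1; sign (−1)^1·+1^1·-1^3 = +1.
(a,b)_13: α=7, u≡2; β=3, v≡2 (mod 13); (2|13)=-1, (2|13)=-1; sign (−1)^0·-1^3·-1^7 = +1.
(a,b)_2: α=-14, β=-8; u≡5, v≡7 (mod 8); ε(u)ε(v)=0·1, αω(v)=-14·0, βω(u)=-8·1; sum ≡ 0  ⇒  +1.
|Ram(-9867, 312455)| = 4, even; anisotropic at {3, 5, 11, 19}.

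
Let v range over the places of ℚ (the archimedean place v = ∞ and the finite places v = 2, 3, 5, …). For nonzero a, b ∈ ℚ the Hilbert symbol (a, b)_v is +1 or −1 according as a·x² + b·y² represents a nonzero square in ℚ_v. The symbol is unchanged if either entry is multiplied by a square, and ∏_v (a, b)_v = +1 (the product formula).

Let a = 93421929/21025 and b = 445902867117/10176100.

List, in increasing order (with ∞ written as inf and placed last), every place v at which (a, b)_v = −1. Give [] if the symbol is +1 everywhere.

[37, 43]

(a, b) ≡ (129, 37) mod (ℚ^×)²; places V = {2, 3, 5, 11, 23, 29, 37, 43, ∞}.
(a,b)_11: α=0, u≡10; β=-2, v≡3 (mod 11); (10|11)=-1, (3|11)=+1; sign (−1)^0·-1^-2·+1^0 = +1.
(a,b)_29: α=-2, u≡23; β=-2, v≡21 (mod 29); (23|29)=+1, (21|29)=-1; sign (−1)^0·+1^-2·-1^-2 = +1.
(a,b)_2: α=0, β=-2; u≡1, v≡5 (mod 8); ε(u)ε(v)=0·0, αω(v)=0·1, βω(u)=-2·0; sum ≡ 0  ⇒  +1.
(a,b)_37: α=2, u≡22; β=3, v≡21 (mod 37); (22|37)=-1, (21|37)=+1; sign (−1)^0·-1^3·+1^2 = -1.
(a,b)_5: α=-2, u≡4; β=-2, v≡3 (mod 5); (4|5)=+1, (3|5)=-1; sign (−1)^0·+1^-2·-1^-2 = +1.
(a,b)_∞: sgn(129)=+, sgn(37)=+, so +1.
(a,b)_43: α=1, u≡29; β=2, v≡19 (mod 43); (29|43)=-1, (19|43)=-1; sign (−1)^0·-1^2·-1^1 = -1.
(a,b)_3: α=1, u≡1; β=2, v≡1 (mod 3); (1|3)=+1, (1|3)=+1; sign (−1)^0·+1^2·+1^1 = +1.
(a,b)_23: α=2, u≡10; β=2, v≡5 (mod 23); (10|23)=-1, (5|23)=-1; sign (−1)^0·-1^2·-1^2 = +1.
(129, 37 / ℚ) ramifies at {37, 43}: a division algebra.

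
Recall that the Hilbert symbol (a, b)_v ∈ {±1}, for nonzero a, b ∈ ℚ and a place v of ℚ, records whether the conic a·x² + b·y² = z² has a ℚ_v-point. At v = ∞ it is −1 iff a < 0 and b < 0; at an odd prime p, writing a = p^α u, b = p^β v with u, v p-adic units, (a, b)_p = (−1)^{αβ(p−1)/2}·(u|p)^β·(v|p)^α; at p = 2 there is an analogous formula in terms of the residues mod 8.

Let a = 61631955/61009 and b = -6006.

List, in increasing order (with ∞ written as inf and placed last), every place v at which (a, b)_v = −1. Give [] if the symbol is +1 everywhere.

[2, 13]

Mod squares: a ≡ 1155, b ≡ -6006. Check v ∈ {∞, 2, 3, 5, 7, 11, 13, 19}.
v=5: a=5^1·(≡4), b=5^0·(≡4) mod 5; (4|5)=+1, (4|5)=+1; (−1)^{1·0·2}·(+1)^0·(+1)^1 = +1.
v=13: a=13^-2·(≡6), b=13^1·(≡6) mod 13; (6|13)=-1, (6|13)=-1; (−1)^{-2·1·6}·(-1)^1·(-1)^-2 = -1.
v=7: a=7^3·(≡4), b=7^1·(≡3) mod 7; (4|7)=+1, (3|7)=-1; (−1)^{3·1·3}·(+1)^1·(-1)^3 = +1.
v=3: a=3^3·(≡1), b=3^1·(≡2) mod 3; (1|3)=+1, (2|3)=-1; (−1)^{3·1·1}·(+1)^1·(-1)^3 = +1.
v=19: a=19^-2·(≡18), b=19^0·(≡17) mod 19; (18|19)=-1, (17|19)=+1; (−1)^{-2·0·9}·(-1)^0·(+1)^-2 = +1.
v=∞: 1155 > 0 and -6006 < 0  ⇒  (a,b)_∞ = +1.
v=2: v_2(a)=0, v_2(b)=1; units ≡ 3, 5 (mod 8); ε·ε+αω+βω = 1·0+0·1+1·1 ≡ 1  ⇒  (a,b)_2 = -1.
v=11: a=11^3·(≡2), b=11^1·(≡4) mod 11; (2|11)=-1, (4|11)=+1; (−1)^{3·1·5}·(-1)^1·(+1)^3 = +1.
(1155, -6006 / ℚ) ramifies at {2, 13}: a division algebra.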